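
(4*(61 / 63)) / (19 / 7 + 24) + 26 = 44002 / 1683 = 26.14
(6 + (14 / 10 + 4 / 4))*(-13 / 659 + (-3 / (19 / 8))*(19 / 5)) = -667002 / 16475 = -40.49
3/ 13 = 0.23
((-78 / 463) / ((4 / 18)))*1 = -351 / 463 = -0.76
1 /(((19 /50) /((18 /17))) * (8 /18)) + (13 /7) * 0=6.27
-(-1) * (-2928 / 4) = -732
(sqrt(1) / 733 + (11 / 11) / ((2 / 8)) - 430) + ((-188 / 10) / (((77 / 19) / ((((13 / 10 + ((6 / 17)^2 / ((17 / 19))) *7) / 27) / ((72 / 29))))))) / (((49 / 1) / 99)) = -2843615822364449 / 6670196353800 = -426.32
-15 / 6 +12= 19 / 2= 9.50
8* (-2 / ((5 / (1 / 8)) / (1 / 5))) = -2 / 25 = -0.08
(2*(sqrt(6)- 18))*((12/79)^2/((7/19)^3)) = -35557056/2140663 + 1975392*sqrt(6)/2140663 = -14.35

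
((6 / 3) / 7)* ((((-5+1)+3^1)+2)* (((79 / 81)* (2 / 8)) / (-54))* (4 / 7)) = -79 / 107163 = -0.00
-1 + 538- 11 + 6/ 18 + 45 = 1714/ 3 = 571.33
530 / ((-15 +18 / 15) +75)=1325 / 153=8.66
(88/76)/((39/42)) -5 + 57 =13152/247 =53.25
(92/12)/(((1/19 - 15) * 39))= -437/33228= -0.01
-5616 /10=-2808 /5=-561.60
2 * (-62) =-124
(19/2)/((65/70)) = 10.23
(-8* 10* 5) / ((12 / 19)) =-1900 / 3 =-633.33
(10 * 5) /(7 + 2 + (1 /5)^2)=625 /113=5.53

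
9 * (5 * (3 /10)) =27 /2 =13.50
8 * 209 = 1672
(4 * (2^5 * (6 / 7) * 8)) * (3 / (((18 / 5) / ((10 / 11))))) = 51200 / 77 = 664.94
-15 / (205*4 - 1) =-5 / 273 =-0.02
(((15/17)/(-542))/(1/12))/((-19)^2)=-90/1663127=-0.00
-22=-22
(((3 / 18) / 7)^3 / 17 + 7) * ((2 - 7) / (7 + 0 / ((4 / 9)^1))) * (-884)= 573070745 / 129654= 4420.00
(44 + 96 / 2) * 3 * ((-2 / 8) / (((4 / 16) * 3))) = -92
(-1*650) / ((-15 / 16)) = 2080 / 3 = 693.33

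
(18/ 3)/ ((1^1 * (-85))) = -6/ 85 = -0.07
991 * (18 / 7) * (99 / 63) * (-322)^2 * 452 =187669174176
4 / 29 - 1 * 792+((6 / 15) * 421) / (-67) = -7717358 / 9715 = -794.38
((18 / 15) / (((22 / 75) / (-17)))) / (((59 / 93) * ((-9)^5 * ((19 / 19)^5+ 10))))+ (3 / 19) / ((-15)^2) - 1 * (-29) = 215075434531 / 7416171675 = 29.00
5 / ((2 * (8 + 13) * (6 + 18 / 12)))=1 / 63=0.02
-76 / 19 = -4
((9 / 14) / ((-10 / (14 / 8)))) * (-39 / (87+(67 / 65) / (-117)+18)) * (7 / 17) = 3737097 / 217180576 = 0.02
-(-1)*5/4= 5/4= 1.25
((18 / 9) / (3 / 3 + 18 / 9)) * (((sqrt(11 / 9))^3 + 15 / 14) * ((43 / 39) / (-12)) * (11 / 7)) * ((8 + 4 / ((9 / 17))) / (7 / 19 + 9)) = -494285 * sqrt(11) / 7591077 - 224675 / 1312038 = -0.39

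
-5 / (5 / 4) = -4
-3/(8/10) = -3.75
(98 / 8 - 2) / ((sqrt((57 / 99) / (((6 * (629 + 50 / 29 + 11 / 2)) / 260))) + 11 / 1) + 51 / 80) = 146785535820 / 166607029181 - 393600 * sqrt(14537702465) / 3165533554439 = 0.87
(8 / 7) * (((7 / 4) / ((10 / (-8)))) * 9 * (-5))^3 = 285768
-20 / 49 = -0.41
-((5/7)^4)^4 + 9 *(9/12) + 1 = 1029610496095131/132931722278404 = 7.75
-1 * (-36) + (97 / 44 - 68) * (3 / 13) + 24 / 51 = 206995 / 9724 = 21.29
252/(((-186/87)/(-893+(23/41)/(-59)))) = 7893334260/74989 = 105259.89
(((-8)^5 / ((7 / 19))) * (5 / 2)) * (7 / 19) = -81920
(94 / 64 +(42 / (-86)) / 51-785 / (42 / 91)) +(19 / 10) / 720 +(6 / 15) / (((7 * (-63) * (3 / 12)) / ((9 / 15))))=-219131519261 / 128948400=-1699.37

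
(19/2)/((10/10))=19/2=9.50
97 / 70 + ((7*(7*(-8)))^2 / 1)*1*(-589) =-90508094.61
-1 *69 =-69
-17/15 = -1.13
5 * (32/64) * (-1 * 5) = -25/2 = -12.50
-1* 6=-6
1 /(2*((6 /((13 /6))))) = 13 /72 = 0.18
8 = 8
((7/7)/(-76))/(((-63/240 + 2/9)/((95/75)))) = 12/29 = 0.41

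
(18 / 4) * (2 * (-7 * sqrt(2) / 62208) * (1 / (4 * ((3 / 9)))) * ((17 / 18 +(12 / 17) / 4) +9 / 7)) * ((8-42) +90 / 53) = 551585 * sqrt(2) / 9341568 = 0.08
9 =9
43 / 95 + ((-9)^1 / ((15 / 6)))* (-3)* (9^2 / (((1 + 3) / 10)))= 207808 / 95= 2187.45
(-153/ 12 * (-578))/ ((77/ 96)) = 707472/ 77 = 9187.95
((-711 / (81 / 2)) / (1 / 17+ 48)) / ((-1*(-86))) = -1343 / 316179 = -0.00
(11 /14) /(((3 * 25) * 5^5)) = 11 /3281250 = 0.00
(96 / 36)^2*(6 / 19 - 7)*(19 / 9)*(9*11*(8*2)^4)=-5859442688 / 9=-651049187.56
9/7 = 1.29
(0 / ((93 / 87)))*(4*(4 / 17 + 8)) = 0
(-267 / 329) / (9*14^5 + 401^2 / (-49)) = -1869 / 11139920401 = -0.00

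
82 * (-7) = -574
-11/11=-1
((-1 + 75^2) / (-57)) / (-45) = 296 / 135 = 2.19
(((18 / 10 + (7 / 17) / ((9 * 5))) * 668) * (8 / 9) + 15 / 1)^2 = 56240565395641 / 47403225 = 1186429.10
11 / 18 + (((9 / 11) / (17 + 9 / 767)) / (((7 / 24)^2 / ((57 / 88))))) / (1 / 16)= 1126249021 / 174063582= 6.47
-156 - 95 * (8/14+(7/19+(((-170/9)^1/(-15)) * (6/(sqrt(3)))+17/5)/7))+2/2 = -2033/7 - 6460 * sqrt(3)/189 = -349.63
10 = 10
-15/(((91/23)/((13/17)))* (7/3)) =-1035/833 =-1.24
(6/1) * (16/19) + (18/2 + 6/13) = 3585/247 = 14.51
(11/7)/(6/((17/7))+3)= 187/651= 0.29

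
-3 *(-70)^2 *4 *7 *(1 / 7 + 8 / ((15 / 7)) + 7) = -4476640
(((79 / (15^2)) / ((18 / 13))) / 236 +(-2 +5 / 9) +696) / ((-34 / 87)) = -19251859583 / 10832400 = -1777.25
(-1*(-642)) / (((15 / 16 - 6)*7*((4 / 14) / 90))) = -17120 / 3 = -5706.67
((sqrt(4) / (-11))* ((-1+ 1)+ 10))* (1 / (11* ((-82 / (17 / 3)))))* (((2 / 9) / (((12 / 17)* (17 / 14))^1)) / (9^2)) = 1190 / 32549121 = 0.00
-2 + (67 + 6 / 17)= 1111 / 17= 65.35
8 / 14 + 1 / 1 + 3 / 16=197 / 112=1.76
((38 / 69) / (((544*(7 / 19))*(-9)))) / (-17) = 0.00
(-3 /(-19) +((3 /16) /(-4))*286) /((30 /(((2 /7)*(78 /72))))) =-2327 /17024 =-0.14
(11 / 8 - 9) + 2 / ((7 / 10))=-267 / 56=-4.77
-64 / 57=-1.12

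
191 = 191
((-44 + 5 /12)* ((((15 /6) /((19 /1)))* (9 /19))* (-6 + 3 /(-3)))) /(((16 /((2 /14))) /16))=7845 /2888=2.72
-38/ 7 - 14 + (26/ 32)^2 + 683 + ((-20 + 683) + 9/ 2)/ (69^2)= 1889409581/ 2843904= 664.37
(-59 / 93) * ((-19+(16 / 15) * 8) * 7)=46.48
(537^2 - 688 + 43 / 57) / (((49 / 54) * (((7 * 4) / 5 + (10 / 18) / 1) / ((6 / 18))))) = 4427422200 / 257887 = 17168.07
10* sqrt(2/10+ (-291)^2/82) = sqrt(173629670)/41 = 321.39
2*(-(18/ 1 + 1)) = -38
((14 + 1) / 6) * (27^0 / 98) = 5 / 196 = 0.03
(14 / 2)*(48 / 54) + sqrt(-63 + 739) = 290 / 9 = 32.22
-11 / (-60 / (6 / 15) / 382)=2101 / 75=28.01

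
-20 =-20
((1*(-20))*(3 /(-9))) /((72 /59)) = 5.46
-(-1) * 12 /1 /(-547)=-12 /547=-0.02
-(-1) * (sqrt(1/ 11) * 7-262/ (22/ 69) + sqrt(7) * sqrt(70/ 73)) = -9039/ 11 + 7 * sqrt(11)/ 11 + 7 * sqrt(730)/ 73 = -817.03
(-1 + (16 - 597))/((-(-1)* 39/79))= -15326/13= -1178.92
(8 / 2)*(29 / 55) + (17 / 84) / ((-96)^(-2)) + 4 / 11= 719032 / 385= 1867.62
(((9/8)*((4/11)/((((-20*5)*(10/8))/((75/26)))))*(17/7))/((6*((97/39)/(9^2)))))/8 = -37179/2390080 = -0.02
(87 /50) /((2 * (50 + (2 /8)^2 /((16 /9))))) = 5568 /320225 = 0.02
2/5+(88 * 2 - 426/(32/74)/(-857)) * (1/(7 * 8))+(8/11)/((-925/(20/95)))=264477850453/74224427200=3.56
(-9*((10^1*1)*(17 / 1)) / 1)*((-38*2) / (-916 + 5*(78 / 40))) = -93024 / 725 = -128.31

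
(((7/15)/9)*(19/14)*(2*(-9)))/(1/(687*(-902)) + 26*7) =-3924602/563903335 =-0.01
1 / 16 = 0.06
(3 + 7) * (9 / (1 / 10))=900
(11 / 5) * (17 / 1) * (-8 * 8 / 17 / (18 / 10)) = -704 / 9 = -78.22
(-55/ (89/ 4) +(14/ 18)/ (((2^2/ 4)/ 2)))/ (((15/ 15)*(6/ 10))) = -3670/ 2403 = -1.53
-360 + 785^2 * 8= 4929440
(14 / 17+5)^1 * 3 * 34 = 594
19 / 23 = 0.83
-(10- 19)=9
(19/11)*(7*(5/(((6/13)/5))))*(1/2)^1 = 43225/132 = 327.46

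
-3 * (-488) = 1464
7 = 7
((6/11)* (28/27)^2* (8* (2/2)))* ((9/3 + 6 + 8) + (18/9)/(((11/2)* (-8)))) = 2339456/29403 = 79.57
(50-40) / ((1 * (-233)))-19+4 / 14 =-30593 / 1631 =-18.76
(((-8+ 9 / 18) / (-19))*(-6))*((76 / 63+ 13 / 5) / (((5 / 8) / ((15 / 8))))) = -3597 / 133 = -27.05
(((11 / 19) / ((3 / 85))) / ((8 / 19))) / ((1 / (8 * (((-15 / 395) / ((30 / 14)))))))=-1309 / 237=-5.52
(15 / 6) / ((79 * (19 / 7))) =35 / 3002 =0.01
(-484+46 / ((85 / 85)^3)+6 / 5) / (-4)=546 / 5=109.20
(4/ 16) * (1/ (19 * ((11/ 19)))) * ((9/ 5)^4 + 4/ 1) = 0.33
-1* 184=-184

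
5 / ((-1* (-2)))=5 / 2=2.50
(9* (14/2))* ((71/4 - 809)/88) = -199395/352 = -566.46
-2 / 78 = -1 / 39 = -0.03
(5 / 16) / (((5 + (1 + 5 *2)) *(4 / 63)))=315 / 1024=0.31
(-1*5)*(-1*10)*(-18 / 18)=-50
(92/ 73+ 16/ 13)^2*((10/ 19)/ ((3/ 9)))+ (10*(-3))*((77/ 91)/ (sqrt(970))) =8.98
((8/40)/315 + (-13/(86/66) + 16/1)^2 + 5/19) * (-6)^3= -48527878344/6147925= -7893.38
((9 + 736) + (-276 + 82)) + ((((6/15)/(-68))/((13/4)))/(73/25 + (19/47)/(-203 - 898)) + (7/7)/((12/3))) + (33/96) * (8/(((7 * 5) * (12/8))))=24159858185909/43823292240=551.30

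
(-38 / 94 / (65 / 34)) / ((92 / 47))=-323 / 2990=-0.11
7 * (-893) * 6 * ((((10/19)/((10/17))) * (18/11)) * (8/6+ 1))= -1409436/11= -128130.55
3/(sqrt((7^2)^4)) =3/2401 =0.00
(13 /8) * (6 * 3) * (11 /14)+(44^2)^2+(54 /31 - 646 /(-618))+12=2010588909109 /536424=3748133.77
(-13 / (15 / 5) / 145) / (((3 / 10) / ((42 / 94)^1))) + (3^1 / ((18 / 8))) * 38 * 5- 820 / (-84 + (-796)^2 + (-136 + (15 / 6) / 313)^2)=264633272067053234 / 1044793774086177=253.29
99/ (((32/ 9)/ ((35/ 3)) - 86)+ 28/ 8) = -20790/ 17261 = -1.20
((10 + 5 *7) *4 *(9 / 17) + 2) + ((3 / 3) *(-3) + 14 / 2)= 1722 / 17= 101.29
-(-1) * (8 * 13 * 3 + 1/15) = 4681/15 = 312.07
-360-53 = -413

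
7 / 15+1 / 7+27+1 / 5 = 584 / 21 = 27.81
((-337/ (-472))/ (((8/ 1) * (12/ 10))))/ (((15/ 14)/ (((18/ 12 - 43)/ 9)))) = -195797/ 611712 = -0.32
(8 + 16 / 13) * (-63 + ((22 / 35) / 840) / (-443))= -820524622 / 1410955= -581.54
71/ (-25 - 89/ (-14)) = -994/ 261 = -3.81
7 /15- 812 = -12173 /15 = -811.53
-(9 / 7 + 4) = -37 / 7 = -5.29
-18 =-18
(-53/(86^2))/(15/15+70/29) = -1537/732204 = -0.00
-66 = -66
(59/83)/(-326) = -59/27058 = -0.00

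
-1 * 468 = -468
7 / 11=0.64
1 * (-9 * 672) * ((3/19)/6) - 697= -16267/19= -856.16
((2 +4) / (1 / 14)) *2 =168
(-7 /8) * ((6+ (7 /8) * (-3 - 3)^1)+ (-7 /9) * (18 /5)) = 287 /160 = 1.79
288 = 288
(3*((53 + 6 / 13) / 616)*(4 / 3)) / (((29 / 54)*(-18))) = -2085 / 58058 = -0.04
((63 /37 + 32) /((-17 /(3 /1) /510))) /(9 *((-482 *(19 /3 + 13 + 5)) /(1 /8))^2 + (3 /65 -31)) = -405275 /10586742407882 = -0.00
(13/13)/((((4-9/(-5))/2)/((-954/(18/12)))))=-6360/29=-219.31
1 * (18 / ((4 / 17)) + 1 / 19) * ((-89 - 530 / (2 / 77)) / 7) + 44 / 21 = -89424733 / 399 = -224122.14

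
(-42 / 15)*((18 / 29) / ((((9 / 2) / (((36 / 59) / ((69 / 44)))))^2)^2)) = -429861634048 / 4425169417579305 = -0.00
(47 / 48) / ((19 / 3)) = 0.15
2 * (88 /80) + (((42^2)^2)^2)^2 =468768748418493752384225291 /5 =93753749683698750476845060.00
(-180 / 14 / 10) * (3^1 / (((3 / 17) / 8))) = -1224 / 7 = -174.86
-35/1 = -35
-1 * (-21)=21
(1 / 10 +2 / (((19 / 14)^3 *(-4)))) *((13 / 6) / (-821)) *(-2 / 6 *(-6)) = 29731 / 56312390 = 0.00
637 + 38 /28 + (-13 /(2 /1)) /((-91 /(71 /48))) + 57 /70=306853 /480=639.28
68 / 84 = 17 / 21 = 0.81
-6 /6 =-1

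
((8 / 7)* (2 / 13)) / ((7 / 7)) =16 / 91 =0.18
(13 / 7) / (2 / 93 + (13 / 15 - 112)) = -0.02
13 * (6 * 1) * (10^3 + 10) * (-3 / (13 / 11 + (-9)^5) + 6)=153510274710 / 324763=472684.00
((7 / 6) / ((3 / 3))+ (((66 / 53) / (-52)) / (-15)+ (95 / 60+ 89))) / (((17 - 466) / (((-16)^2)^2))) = -20714897408 / 1546805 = -13392.05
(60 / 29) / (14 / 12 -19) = -360 / 3103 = -0.12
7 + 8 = 15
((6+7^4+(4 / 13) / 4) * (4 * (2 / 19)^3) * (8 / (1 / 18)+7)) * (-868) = -131244155392 / 89167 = -1471891.57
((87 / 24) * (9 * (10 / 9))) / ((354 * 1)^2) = 145 / 501264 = 0.00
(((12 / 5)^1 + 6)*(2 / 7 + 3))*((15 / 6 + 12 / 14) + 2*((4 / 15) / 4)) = 16859 / 175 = 96.34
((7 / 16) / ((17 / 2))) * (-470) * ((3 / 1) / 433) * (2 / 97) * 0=0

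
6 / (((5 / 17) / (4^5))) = 20889.60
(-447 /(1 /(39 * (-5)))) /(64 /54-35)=-2353455 /913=-2577.72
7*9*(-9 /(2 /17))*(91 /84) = -5221.12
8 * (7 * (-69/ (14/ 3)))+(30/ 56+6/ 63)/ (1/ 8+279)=-38827298/ 46893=-828.00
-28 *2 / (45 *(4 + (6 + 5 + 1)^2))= -14 / 1665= -0.01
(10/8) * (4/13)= 5/13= 0.38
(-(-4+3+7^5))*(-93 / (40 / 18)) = 7033311 / 10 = 703331.10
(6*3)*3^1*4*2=432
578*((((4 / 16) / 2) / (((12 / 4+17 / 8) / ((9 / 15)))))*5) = 1734 / 41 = 42.29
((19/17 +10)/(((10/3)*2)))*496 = 827.15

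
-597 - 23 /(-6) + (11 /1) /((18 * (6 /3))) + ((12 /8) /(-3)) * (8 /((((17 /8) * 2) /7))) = -366863 /612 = -599.45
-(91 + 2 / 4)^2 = -33489 / 4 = -8372.25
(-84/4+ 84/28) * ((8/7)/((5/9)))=-1296/35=-37.03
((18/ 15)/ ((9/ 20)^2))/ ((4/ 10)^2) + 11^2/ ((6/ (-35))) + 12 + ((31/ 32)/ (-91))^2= -150375514277/ 228953088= -656.80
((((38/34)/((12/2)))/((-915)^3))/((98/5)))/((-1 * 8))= 19/12252071210400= 0.00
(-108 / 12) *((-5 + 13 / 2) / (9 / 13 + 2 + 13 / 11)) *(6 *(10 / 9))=-23.23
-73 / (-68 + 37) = 73 / 31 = 2.35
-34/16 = -17/8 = -2.12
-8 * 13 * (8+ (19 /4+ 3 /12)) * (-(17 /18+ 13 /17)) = 2310.77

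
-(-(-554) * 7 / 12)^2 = -3759721 / 36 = -104436.69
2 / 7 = 0.29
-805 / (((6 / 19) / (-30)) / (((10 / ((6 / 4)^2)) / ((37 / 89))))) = 272251000 / 333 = 817570.57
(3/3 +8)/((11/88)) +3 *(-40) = -48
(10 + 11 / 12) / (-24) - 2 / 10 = -943 / 1440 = -0.65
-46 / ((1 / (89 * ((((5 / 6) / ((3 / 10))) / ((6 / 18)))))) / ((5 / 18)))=-255875 / 27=-9476.85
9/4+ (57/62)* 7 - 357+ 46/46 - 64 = -51003/124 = -411.31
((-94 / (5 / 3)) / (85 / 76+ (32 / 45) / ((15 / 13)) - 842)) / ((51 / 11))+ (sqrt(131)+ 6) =4407380958 / 732795353+ sqrt(131) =17.46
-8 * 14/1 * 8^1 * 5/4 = -1120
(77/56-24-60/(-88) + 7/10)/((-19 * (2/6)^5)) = 2271321/8360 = 271.69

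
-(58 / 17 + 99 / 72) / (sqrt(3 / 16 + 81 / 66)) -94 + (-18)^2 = 230 -217 * sqrt(2739) / 2822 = 225.98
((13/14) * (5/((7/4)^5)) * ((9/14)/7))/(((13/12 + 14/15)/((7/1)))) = 8985600/99648703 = 0.09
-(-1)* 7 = 7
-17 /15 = -1.13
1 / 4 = 0.25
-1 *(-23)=23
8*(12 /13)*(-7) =-672 /13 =-51.69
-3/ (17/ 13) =-39/ 17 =-2.29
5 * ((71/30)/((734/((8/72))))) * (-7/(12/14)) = -3479/237816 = -0.01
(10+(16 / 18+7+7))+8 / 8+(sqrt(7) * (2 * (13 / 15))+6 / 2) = 26 * sqrt(7) / 15+260 / 9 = 33.47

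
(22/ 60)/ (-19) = -11/ 570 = -0.02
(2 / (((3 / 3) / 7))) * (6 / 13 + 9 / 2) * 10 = 694.62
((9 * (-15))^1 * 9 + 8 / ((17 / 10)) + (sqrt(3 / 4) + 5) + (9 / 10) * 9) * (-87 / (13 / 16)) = 141652008 / 1105 - 696 * sqrt(3) / 13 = 128099.13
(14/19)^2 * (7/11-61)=-130144/3971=-32.77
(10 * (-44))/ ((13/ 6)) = -2640/ 13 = -203.08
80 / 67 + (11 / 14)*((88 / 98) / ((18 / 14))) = 51494 / 29547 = 1.74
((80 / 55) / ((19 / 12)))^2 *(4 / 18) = 8192 / 43681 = 0.19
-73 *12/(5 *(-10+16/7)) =1022/45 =22.71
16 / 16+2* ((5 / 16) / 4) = 37 / 32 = 1.16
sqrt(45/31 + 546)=23.40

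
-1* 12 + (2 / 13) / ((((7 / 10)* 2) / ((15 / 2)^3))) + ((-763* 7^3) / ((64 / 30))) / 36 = -117876923 / 34944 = -3373.31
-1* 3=-3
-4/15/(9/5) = -4/27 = -0.15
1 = 1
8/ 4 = 2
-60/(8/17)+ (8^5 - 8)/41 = 55065/82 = 671.52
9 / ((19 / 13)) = 117 / 19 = 6.16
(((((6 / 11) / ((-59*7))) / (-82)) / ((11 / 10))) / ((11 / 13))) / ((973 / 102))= 39780 / 21929301779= 0.00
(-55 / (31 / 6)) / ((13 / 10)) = -3300 / 403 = -8.19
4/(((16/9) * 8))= 0.28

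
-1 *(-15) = 15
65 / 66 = 0.98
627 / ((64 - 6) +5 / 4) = 836 / 79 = 10.58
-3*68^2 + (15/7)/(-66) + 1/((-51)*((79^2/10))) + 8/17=-679939770067/49016814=-13871.56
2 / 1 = 2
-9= -9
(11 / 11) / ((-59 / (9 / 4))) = -9 / 236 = -0.04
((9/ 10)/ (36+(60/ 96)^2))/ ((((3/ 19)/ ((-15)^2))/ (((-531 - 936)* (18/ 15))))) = -144493632/ 2329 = -62041.06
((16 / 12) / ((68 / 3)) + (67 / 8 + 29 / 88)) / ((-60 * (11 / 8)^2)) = -1748 / 22627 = -0.08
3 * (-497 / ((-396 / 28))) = 3479 / 33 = 105.42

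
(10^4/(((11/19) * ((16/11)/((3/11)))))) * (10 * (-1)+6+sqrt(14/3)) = -142500/11+11875 * sqrt(42)/11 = -5958.29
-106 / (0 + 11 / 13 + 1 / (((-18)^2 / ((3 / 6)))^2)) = -578627712 / 4618957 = -125.27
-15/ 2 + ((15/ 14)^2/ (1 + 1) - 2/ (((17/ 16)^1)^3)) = -16550059/ 1925896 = -8.59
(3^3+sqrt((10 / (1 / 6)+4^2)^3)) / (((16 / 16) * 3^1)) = 9+152 * sqrt(19) / 3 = 229.85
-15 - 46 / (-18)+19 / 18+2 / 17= -3449 / 306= -11.27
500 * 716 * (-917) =-328286000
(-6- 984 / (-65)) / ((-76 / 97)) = -28809 / 2470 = -11.66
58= 58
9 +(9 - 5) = 13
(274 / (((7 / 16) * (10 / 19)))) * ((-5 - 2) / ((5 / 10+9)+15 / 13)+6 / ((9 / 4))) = 13910432 / 5817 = 2391.34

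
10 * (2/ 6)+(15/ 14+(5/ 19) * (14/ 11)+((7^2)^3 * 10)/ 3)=3442451345/ 8778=392168.07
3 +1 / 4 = 13 / 4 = 3.25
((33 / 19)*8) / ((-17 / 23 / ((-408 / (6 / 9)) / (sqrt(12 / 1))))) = 36432*sqrt(3) / 19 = 3321.16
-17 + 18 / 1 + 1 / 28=29 / 28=1.04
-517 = -517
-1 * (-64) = 64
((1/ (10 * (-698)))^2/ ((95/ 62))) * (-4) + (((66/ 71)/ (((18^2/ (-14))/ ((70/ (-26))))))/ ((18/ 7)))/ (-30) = -1091485253629/ 778580797936500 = -0.00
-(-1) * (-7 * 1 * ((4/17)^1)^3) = -448/4913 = -0.09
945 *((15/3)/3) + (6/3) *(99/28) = 22149/14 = 1582.07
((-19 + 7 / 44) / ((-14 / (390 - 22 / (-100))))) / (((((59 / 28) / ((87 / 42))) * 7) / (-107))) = -7891.24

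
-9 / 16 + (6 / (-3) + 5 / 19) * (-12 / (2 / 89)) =281781 / 304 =926.91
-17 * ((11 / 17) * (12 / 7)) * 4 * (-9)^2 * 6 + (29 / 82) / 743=-15634098805 / 426482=-36658.29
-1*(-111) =111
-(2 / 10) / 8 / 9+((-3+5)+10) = 4319 / 360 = 12.00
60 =60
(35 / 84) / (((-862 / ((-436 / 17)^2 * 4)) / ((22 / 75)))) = -2091056 / 5605155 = -0.37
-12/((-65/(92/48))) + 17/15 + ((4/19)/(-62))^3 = 1.49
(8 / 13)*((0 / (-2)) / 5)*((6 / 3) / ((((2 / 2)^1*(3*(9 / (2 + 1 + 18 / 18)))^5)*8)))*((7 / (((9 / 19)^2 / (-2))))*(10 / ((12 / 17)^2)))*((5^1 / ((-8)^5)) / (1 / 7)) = 0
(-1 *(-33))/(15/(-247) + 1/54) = -781.80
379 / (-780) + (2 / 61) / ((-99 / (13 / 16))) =-1526699 / 3140280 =-0.49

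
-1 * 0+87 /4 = 87 /4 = 21.75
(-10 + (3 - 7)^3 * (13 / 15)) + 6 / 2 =-937 / 15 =-62.47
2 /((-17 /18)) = -2.12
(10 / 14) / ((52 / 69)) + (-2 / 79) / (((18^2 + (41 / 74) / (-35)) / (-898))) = 24563385305 / 24129705964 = 1.02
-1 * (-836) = 836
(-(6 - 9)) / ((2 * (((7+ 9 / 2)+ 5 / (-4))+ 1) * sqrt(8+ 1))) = 2 / 45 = 0.04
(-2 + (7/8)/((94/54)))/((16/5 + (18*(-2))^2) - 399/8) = -2815/2348731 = -0.00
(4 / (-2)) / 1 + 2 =0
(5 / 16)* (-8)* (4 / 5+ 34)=-87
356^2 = 126736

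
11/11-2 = -1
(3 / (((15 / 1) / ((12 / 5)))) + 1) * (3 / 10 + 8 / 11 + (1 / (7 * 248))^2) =6300133523 / 4143832000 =1.52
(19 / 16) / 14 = 0.08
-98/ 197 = -0.50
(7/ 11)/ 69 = 7/ 759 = 0.01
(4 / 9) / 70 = 2 / 315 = 0.01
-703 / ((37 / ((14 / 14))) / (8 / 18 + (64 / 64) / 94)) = -7315 / 846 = -8.65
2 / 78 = 1 / 39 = 0.03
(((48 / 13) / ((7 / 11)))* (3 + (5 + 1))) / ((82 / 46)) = 109296 / 3731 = 29.29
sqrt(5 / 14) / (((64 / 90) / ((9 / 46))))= 405 * sqrt(70) / 20608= 0.16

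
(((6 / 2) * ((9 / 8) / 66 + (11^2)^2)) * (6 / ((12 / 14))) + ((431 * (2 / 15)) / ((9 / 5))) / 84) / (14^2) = 30682221761 / 19559232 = 1568.68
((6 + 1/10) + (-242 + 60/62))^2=5304063241/96100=55193.17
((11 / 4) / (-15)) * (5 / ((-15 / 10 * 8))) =11 / 144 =0.08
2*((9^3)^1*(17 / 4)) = 12393 / 2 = 6196.50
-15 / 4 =-3.75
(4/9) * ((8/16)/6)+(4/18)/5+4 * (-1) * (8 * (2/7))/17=-7331/16065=-0.46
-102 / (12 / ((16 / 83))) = -136 / 83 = -1.64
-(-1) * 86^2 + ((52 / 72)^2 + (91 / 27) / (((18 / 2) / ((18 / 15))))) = 11983093 / 1620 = 7396.97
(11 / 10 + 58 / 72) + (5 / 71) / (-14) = 1.90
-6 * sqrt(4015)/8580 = -sqrt(4015)/1430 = -0.04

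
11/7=1.57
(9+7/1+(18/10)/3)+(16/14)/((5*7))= 815/49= 16.63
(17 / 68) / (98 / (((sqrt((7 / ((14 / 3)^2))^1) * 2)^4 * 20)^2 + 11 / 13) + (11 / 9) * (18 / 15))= 512154165 / 3188170208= 0.16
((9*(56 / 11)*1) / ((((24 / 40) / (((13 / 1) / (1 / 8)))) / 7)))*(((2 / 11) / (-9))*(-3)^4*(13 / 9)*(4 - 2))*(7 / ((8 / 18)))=-500834880 / 121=-4139131.24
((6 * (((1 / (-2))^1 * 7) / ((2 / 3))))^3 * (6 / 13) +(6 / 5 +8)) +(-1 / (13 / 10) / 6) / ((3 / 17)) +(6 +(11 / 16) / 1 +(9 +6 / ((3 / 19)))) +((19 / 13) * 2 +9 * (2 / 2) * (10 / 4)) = -134205593 / 9360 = -14338.20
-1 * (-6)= 6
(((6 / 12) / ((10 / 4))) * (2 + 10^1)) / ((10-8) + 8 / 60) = 9 / 8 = 1.12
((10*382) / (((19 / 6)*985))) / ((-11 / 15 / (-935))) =5844600 / 3743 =1561.47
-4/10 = -2/5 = -0.40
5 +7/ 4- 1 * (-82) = 88.75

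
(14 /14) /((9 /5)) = 5 /9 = 0.56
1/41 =0.02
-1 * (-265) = 265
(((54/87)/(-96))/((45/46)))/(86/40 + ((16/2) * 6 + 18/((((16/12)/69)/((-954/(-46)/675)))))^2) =-2875/2554656864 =-0.00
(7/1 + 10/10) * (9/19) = 72/19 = 3.79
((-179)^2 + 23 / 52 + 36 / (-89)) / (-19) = -148285923 / 87932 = -1686.37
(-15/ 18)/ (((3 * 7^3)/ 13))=-65/ 6174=-0.01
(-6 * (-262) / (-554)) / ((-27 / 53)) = 13886 / 2493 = 5.57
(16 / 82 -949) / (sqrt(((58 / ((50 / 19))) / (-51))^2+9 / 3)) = -49598775 * sqrt(26431) / 15171394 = -531.50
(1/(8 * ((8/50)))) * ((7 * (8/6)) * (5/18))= 875/432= 2.03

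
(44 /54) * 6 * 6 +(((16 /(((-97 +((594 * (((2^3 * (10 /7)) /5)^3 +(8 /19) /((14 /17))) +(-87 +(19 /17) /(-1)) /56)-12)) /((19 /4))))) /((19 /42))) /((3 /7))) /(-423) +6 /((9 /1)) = 40976493992858 /1365888923667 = 30.00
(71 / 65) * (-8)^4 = 290816 / 65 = 4474.09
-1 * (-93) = 93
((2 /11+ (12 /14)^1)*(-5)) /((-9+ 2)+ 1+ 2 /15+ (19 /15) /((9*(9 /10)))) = 243000 /267113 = 0.91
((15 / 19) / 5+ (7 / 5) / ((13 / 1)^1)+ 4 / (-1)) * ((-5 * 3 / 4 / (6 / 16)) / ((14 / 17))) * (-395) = -30969580 / 1729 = -17911.84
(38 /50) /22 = 19 /550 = 0.03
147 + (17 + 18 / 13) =2150 / 13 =165.38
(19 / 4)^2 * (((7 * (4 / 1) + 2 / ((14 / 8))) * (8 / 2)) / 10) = 18411 / 70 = 263.01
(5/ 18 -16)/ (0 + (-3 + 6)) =-283/ 54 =-5.24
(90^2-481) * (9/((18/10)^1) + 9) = 106666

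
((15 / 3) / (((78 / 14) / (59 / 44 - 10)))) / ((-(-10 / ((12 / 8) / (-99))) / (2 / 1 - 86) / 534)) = -1661541 / 3146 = -528.14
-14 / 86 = -7 / 43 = -0.16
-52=-52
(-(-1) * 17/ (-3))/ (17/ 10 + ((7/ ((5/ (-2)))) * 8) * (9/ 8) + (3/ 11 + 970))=-374/ 62487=-0.01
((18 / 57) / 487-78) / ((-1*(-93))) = -240576 / 286843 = -0.84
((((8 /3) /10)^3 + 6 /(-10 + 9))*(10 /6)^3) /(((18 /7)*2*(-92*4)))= 70651 /4828896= 0.01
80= 80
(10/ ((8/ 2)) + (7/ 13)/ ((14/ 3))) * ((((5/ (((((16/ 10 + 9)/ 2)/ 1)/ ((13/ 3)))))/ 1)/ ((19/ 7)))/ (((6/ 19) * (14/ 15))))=2125/ 159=13.36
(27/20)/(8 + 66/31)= 837/6280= 0.13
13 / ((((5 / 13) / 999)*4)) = 168831 / 20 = 8441.55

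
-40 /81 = -0.49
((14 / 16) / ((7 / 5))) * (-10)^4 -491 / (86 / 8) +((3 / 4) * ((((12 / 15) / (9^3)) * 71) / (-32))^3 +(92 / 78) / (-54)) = 114658473229646199751 / 18480473885952000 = 6204.30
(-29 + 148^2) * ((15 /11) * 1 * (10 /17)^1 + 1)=7371875 /187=39421.79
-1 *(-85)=85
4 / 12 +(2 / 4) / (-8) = 13 / 48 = 0.27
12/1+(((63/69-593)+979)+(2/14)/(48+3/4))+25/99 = 413552536/1036035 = 399.17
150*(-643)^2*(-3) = -186052050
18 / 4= 9 / 2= 4.50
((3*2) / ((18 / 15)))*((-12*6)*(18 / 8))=-810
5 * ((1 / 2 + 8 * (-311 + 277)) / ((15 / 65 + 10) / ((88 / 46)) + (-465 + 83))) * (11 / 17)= 2.33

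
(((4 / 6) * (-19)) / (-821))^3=54872 / 14941466847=0.00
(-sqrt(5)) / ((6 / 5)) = -5 * sqrt(5) / 6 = -1.86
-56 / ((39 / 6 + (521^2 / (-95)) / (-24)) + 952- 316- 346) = -127680 / 947461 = -0.13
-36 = -36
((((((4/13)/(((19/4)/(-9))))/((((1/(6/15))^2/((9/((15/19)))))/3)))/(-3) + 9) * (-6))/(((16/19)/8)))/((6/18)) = -1720.84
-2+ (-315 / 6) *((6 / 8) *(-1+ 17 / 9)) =-37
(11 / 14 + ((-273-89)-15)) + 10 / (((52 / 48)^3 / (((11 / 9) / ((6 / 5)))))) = -11325199 / 30758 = -368.20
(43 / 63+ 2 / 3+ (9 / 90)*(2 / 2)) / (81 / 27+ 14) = 913 / 10710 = 0.09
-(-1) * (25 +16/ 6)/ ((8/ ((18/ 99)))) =83/ 132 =0.63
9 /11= 0.82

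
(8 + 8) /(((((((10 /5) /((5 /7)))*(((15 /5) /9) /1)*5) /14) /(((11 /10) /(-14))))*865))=-132 /30275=-0.00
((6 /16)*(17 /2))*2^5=102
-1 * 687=-687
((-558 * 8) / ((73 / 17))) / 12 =-6324 / 73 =-86.63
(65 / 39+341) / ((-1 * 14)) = -514 / 21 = -24.48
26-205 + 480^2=230221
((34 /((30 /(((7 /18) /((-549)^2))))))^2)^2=0.00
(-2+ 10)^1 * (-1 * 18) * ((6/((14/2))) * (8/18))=-384/7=-54.86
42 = 42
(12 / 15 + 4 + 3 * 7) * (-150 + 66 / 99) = -19264 / 5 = -3852.80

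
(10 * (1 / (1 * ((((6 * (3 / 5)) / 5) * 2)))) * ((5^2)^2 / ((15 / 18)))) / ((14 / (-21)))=-15625 / 2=-7812.50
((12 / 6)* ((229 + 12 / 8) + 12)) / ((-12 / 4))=-485 / 3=-161.67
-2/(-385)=2/385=0.01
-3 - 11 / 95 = -296 / 95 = -3.12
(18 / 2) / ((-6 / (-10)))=15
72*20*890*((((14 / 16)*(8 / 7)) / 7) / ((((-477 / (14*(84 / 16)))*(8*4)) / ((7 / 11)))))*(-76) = 24857700 / 583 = 42637.56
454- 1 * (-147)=601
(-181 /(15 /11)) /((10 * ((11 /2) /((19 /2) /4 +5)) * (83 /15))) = -3.22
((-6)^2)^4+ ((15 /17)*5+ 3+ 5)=28553683 /17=1679628.41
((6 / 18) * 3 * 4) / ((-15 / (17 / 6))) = -34 / 45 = -0.76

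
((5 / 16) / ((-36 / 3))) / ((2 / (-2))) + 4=773 / 192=4.03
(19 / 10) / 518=19 / 5180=0.00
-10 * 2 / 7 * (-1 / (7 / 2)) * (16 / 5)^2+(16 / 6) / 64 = 49397 / 5880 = 8.40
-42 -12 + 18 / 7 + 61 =67 / 7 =9.57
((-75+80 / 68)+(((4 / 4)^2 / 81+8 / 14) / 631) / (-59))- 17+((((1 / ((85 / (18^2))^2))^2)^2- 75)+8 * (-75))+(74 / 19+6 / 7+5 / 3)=6839368457191423936599138581 / 156124620755293777734375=43807.11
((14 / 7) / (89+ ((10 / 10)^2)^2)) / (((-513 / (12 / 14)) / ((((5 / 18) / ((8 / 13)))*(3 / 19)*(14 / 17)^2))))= -0.00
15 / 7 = 2.14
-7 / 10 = -0.70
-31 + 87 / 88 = -2641 / 88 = -30.01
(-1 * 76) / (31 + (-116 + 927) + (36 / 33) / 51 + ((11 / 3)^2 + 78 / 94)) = -1502919 / 16933460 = -0.09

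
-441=-441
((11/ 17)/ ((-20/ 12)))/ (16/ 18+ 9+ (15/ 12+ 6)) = -0.02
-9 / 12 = -3 / 4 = -0.75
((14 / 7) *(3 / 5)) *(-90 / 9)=-12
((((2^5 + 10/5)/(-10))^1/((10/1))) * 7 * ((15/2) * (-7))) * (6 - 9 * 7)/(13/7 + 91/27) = -1416933/1040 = -1362.44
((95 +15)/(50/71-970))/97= -781/667554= -0.00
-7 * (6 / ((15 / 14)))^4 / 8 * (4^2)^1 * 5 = -8605184 / 125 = -68841.47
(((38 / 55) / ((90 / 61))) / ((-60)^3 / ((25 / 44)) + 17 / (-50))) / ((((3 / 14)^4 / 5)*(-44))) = 15901480 / 239525453079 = 0.00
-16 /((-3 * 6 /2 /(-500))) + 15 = -7865 /9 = -873.89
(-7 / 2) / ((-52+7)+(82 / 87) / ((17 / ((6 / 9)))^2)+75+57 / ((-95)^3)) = -0.12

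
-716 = -716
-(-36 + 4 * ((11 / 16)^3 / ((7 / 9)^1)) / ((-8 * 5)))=10333899 / 286720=36.04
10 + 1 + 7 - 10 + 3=11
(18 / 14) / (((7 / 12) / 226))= 24408 / 49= 498.12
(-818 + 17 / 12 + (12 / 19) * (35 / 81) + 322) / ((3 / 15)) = -5071625 / 2052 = -2471.55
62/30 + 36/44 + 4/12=177/55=3.22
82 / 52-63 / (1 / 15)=-943.42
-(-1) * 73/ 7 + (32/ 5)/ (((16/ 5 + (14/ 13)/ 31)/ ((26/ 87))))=21871445/ 1984731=11.02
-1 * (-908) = 908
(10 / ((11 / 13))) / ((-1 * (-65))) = 2 / 11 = 0.18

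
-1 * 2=-2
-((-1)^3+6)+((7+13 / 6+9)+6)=115 / 6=19.17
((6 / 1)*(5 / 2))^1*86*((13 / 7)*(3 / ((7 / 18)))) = 905580 / 49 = 18481.22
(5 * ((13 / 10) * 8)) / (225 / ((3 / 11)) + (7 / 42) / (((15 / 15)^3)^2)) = 312 / 4951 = 0.06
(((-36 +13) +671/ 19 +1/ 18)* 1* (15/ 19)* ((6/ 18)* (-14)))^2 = 2077.41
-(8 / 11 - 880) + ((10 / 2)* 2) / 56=270871 / 308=879.45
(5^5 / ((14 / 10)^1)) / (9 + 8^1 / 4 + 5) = 15625 / 112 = 139.51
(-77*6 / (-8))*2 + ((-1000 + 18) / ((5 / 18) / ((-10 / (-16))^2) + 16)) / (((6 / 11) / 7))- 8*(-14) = -396025 / 752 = -526.63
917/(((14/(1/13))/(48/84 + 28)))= 13100/91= 143.96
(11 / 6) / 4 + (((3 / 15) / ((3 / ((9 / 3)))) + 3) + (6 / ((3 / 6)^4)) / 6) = 2359 / 120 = 19.66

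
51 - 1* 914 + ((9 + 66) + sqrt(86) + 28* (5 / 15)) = -2336 / 3 + sqrt(86) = -769.39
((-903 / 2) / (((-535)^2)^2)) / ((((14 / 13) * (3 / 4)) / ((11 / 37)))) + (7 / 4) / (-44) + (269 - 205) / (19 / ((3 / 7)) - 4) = 9078491228604911 / 5868433736770000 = 1.55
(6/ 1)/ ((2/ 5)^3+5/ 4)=1000/ 219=4.57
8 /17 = 0.47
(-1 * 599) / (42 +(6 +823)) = -599 / 871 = -0.69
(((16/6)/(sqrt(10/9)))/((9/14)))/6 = 28 * sqrt(10)/135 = 0.66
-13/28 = -0.46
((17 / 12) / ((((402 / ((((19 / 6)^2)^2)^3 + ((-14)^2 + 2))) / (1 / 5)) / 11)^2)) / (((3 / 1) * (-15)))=-10080680261466882824298782051029097 / 10337508600274708787625984000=-975155.68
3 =3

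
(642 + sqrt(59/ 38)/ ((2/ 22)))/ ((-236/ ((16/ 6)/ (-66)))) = sqrt(2242)/ 20178 + 214/ 1947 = 0.11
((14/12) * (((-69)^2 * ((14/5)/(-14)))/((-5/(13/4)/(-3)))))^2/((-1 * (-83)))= 187706429001/3320000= 56538.08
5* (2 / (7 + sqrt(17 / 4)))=1.10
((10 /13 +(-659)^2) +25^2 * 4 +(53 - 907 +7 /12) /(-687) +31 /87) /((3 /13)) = 1357517465689 /717228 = 1892727.93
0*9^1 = 0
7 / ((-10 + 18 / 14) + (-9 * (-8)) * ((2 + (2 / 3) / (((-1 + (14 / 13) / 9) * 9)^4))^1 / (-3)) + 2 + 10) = -5514993169 / 35231624585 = -0.16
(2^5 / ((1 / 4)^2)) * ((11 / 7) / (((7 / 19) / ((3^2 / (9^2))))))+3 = 108331 / 441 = 245.65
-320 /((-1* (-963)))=-0.33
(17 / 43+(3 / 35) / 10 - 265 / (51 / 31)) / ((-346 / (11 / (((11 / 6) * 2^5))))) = 123325721 / 1416385600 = 0.09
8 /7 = 1.14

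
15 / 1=15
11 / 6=1.83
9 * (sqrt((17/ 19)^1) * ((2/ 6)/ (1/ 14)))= 42 * sqrt(323)/ 19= 39.73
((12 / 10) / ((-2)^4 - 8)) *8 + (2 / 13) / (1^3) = 88 / 65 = 1.35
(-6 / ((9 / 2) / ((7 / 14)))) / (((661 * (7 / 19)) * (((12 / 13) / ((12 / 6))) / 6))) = -494 / 13881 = -0.04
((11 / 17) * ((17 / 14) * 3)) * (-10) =-165 / 7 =-23.57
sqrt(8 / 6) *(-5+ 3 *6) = 26 *sqrt(3) / 3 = 15.01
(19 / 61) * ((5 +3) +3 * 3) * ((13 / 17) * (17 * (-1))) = -4199 / 61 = -68.84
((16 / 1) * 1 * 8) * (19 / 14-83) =-73152 / 7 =-10450.29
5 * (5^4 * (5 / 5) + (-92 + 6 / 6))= 2670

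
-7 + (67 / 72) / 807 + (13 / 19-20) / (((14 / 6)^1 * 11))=-658917547 / 85006152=-7.75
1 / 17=0.06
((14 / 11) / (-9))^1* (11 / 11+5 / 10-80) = 11.10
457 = 457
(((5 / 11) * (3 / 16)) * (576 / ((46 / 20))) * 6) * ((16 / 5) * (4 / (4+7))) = 414720 / 2783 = 149.02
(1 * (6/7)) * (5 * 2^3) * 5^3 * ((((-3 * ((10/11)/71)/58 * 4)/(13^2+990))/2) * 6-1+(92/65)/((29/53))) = 16244272134000/2388767381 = 6800.27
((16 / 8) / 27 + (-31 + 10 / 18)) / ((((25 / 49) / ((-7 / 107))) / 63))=393764 / 1605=245.34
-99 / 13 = -7.62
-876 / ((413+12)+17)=-438 / 221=-1.98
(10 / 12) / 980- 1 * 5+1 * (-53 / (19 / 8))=-610325 / 22344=-27.31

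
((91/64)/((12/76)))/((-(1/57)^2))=-29257.92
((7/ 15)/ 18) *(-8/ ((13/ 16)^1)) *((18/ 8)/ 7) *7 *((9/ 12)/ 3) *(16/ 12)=-112/ 585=-0.19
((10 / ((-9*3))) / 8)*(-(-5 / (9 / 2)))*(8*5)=-2.06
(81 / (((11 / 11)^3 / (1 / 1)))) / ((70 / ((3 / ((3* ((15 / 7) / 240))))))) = 648 / 5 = 129.60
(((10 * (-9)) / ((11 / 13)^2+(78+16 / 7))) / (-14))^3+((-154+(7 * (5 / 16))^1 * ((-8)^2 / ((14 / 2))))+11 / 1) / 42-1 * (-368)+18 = 37751554076154029 / 98549518439750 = 383.07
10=10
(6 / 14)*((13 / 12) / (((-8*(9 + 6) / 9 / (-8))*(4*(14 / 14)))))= 39 / 560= 0.07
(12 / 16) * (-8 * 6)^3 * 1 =-82944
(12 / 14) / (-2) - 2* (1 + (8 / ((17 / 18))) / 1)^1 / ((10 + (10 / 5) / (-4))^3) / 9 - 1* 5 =-39896258 / 7345989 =-5.43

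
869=869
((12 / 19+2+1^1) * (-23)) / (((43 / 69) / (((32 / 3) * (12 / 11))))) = -14016384 / 8987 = -1559.63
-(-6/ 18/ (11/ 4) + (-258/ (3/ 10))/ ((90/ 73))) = 69070/ 99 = 697.68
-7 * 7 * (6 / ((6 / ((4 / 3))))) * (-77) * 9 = 45276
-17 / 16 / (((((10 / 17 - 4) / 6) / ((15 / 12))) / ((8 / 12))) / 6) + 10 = 8975 / 464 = 19.34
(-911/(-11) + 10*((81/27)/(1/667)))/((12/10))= 1105105/66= 16744.02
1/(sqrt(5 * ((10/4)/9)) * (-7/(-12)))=36 * sqrt(2)/35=1.45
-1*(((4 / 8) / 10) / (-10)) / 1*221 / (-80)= -221 / 16000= -0.01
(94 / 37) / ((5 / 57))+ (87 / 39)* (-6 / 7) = 455388 / 16835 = 27.05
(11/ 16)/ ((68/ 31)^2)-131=-9681333/ 73984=-130.86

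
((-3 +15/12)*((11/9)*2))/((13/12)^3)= -7392/2197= -3.36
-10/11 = -0.91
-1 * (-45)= 45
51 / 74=0.69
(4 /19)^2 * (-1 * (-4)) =64 /361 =0.18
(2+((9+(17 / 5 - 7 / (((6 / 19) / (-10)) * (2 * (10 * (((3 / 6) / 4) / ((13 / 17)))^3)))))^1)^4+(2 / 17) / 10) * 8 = 9977109168919172392248208579816568 / 29495250759756650625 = 338261547602502.50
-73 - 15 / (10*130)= -18983 / 260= -73.01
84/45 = 28/15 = 1.87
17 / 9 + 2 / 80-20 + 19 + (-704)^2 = 178422089 / 360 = 495616.91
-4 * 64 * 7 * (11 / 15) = -19712 / 15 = -1314.13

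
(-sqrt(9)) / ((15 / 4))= -4 / 5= -0.80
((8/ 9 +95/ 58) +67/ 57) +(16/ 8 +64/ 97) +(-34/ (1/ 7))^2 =56650.36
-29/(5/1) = -29/5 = -5.80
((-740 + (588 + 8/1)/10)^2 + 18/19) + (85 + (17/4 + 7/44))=4838710697/10450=463034.52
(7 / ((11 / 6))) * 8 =336 / 11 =30.55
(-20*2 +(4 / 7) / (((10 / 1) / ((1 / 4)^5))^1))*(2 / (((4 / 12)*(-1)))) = 240.00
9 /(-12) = -0.75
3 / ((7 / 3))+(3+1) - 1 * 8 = -19 / 7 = -2.71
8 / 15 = 0.53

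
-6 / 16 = -3 / 8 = -0.38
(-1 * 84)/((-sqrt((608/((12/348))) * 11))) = 21 * sqrt(12122)/12122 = 0.19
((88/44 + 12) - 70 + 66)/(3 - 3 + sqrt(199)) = 10 * sqrt(199)/199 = 0.71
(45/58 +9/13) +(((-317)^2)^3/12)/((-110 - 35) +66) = -382557678667248995/357396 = -1070402798764.53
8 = 8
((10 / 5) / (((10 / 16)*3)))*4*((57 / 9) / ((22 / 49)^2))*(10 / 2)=729904 / 1089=670.25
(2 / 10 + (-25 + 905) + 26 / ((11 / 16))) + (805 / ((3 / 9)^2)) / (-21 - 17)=1520183 / 2090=727.36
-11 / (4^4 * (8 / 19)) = -209 / 2048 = -0.10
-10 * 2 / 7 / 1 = -20 / 7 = -2.86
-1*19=-19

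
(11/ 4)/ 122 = 11/ 488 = 0.02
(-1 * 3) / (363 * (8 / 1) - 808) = -0.00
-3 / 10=-0.30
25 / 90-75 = -1345 / 18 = -74.72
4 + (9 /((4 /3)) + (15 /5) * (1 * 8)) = 139 /4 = 34.75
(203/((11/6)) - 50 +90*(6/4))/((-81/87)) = -62437/297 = -210.23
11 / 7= 1.57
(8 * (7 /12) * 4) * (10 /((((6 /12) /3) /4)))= 4480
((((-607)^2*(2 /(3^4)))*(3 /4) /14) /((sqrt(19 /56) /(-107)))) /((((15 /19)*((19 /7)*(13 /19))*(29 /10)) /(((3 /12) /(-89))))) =39424043*sqrt(266) /10871172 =59.15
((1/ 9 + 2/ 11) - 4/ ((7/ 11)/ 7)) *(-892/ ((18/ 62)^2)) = 3709156324/ 8019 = 462545.99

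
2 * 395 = 790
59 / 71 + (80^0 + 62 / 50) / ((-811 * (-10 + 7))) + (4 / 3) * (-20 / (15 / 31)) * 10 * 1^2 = -7129266047 / 12955725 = -550.28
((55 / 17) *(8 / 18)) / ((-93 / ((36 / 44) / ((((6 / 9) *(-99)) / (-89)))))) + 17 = 886051 / 52173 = 16.98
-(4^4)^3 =-16777216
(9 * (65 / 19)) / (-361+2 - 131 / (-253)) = -49335 / 574408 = -0.09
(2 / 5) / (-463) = -2 / 2315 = -0.00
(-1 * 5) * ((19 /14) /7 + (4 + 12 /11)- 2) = -17705 /1078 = -16.42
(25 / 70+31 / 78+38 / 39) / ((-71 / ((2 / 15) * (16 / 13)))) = -15104 / 3779685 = -0.00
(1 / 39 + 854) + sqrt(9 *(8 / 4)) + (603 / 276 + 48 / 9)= 3 *sqrt(2) + 3091219 / 3588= 865.79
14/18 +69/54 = 37/18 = 2.06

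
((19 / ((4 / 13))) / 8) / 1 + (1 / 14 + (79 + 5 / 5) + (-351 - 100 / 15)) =-181357 / 672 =-269.88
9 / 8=1.12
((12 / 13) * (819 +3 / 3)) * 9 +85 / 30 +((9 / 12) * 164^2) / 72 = 92239 / 13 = 7095.31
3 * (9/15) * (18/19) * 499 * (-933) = -75421854/95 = -793914.25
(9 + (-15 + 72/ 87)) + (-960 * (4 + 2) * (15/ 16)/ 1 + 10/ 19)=-2977960/ 551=-5404.65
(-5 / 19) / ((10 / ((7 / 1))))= -7 / 38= -0.18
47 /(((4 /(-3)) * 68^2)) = -0.01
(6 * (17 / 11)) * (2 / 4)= 51 / 11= 4.64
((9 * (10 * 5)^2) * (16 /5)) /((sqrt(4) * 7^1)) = 36000 /7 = 5142.86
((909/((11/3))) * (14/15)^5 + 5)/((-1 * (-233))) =55867099/72084375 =0.78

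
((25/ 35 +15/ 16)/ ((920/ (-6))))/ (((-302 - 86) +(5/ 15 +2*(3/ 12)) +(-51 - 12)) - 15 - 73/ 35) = 1665/ 72218528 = 0.00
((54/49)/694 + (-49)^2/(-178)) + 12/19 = -739250135/57504146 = -12.86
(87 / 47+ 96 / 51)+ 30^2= 722083 / 799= 903.73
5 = 5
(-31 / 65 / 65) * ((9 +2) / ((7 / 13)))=-341 / 2275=-0.15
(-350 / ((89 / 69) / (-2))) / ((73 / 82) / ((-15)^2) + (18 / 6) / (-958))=106713416250 / 162247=657721.97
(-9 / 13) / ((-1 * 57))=3 / 247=0.01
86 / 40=43 / 20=2.15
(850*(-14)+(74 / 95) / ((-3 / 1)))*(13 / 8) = -22045231 / 1140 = -19337.92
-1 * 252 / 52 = -63 / 13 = -4.85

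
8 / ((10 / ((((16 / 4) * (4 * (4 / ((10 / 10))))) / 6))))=128 / 15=8.53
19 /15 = 1.27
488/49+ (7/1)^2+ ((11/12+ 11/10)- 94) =-97091/2940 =-33.02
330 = 330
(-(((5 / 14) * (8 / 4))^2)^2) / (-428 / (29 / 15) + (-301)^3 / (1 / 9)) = 18125 / 17089625505981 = 0.00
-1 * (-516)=516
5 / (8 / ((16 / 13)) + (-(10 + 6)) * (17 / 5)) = -50 / 479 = -0.10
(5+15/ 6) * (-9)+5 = -62.50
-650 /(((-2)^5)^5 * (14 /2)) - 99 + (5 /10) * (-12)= -12331253435 /117440512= -105.00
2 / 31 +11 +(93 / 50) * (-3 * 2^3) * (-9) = 319939 / 775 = 412.82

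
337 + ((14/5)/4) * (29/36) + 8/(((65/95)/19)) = 2619479/4680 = 559.72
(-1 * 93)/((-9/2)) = 62/3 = 20.67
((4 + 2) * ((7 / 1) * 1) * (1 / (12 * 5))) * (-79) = -553 / 10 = -55.30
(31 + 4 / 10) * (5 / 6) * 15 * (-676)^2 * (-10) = -1793630800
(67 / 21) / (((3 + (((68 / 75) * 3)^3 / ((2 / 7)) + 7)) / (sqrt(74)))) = 1046875 * sqrt(74) / 26392002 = 0.34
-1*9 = -9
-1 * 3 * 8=-24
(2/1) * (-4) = -8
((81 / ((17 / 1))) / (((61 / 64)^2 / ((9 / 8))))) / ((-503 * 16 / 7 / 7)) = -1143072 / 31818271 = -0.04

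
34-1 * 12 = 22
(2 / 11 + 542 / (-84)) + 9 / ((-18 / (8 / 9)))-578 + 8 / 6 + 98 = -672739 / 1386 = -485.38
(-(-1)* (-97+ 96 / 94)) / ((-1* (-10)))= -4511 / 470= -9.60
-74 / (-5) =74 / 5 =14.80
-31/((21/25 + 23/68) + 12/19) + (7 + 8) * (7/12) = -1959205/233828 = -8.38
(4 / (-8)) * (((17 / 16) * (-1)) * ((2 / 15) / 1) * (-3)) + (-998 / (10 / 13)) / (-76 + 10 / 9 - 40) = 91655 / 8272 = 11.08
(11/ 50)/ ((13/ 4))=22/ 325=0.07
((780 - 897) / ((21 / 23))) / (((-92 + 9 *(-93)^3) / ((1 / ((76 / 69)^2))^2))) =20332407537 / 1690632772693760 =0.00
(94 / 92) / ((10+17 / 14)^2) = 4606 / 566927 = 0.01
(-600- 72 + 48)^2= 389376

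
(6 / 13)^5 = 7776 / 371293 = 0.02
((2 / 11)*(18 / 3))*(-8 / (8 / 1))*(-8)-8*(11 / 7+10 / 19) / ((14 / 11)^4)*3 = -10.46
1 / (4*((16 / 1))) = 1 / 64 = 0.02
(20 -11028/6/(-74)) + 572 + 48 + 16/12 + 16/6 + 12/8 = 49605/74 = 670.34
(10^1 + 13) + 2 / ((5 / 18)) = 151 / 5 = 30.20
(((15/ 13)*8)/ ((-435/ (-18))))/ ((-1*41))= -144/ 15457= -0.01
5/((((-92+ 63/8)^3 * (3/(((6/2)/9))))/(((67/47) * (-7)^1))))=1200640/128939374791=0.00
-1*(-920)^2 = -846400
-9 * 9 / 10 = -81 / 10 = -8.10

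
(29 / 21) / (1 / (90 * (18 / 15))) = 1044 / 7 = 149.14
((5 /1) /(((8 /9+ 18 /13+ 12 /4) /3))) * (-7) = -12285 /617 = -19.91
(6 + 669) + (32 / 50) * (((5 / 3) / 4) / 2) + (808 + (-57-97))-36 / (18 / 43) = 18647 / 15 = 1243.13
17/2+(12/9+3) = 77/6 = 12.83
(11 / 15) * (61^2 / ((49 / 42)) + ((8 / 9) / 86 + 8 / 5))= 475448842 / 203175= 2340.10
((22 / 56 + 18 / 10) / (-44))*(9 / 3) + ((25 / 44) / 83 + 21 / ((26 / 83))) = 444632261 / 6646640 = 66.90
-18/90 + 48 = 47.80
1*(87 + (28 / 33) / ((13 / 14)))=37715 / 429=87.91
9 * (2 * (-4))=-72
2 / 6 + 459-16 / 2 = 1354 / 3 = 451.33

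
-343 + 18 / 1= -325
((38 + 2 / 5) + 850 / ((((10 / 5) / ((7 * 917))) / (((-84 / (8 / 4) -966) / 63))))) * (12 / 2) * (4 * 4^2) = -83806390272 / 5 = -16761278054.40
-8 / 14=-4 / 7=-0.57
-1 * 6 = -6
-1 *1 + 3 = 2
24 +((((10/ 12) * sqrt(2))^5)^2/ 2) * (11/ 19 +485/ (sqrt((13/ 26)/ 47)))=1830707891/ 71803584 +4736328125 * sqrt(94)/ 3779136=12176.53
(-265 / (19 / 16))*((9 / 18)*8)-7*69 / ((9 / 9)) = -26137 / 19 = -1375.63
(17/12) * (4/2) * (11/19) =187/114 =1.64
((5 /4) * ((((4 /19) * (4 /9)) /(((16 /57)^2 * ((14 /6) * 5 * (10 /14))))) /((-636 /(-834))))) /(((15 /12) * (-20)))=-7923 /848000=-0.01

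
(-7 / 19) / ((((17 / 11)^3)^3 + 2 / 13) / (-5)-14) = 1072866199405 / 70149723084407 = 0.02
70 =70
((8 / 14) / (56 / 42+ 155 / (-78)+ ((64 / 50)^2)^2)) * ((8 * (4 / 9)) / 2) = 650000000 / 1299208113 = 0.50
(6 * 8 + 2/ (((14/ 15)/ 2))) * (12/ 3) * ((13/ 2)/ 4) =339.86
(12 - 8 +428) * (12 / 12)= 432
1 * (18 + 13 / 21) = 391 / 21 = 18.62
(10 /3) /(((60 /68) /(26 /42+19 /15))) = 748 /105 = 7.12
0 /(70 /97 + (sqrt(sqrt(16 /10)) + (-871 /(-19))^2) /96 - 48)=0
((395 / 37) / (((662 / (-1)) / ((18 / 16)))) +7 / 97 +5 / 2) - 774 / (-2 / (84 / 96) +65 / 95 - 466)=4975727855147 / 1182085730704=4.21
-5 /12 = -0.42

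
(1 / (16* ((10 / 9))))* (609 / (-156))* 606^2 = -167735043 / 2080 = -80641.85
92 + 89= 181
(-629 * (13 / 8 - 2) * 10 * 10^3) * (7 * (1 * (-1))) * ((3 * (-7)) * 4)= 1386945000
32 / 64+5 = 11 / 2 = 5.50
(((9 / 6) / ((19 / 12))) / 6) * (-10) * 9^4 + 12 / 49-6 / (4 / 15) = -19330779 / 1862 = -10381.73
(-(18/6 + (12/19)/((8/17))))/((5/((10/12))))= -55/76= -0.72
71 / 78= 0.91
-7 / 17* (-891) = 366.88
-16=-16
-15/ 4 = -3.75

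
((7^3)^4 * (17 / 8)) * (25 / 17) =346032180025 / 8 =43254022503.12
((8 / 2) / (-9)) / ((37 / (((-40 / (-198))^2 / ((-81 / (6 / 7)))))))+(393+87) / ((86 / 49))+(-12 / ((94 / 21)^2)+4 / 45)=79972157240863999 / 292961535115095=272.98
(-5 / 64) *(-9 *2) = 1.41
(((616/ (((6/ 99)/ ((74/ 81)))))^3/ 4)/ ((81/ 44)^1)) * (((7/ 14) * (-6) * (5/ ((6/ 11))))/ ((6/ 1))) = -2383530686052799360/ 4782969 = -498337055091.26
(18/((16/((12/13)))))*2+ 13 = 196/13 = 15.08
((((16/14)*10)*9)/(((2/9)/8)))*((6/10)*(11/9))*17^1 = 323136/7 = 46162.29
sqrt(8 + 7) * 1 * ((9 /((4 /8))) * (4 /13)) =21.45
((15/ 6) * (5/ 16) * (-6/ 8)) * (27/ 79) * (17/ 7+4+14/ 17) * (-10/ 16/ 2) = 8737875/ 19253248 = 0.45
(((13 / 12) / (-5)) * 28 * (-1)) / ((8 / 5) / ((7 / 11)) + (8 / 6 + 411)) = 637 / 43559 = 0.01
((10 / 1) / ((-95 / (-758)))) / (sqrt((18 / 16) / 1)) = 3032 * sqrt(2) / 57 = 75.23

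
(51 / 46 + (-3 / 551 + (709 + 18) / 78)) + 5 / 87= 1726773 / 164749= 10.48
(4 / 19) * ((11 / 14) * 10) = 220 / 133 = 1.65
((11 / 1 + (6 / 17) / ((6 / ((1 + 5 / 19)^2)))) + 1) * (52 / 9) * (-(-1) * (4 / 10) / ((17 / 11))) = 5660512 / 312987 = 18.09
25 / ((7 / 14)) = 50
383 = 383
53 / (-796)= -53 / 796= -0.07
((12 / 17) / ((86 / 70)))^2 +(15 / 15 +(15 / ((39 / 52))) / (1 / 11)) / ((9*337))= 653114981 / 1620716913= 0.40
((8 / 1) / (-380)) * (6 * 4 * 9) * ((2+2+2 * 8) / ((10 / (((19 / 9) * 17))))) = -1632 / 5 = -326.40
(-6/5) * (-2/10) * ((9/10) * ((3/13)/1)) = 81/1625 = 0.05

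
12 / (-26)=-6 / 13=-0.46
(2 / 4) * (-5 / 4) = -5 / 8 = -0.62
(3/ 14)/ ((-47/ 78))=-0.36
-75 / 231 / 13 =-25 / 1001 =-0.02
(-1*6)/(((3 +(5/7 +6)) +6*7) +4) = -7/65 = -0.11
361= 361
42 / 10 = 4.20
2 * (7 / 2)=7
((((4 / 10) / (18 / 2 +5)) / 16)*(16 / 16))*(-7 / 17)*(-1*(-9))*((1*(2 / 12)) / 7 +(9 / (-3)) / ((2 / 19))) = 0.19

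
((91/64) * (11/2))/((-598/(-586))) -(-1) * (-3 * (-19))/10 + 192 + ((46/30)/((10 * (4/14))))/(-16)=45336829/220800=205.33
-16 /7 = -2.29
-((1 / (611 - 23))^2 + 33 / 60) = -950801 / 1728720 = -0.55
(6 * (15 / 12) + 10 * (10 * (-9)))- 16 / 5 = -8957 / 10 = -895.70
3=3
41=41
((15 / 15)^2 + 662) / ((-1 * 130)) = -51 / 10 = -5.10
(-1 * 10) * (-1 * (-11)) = -110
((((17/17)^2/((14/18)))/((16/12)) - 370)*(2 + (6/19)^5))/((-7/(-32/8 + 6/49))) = -128128528355/312900721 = -409.49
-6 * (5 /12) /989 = -5 /1978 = -0.00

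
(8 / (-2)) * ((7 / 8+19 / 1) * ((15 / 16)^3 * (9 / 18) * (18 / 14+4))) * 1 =-19855125 / 114688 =-173.12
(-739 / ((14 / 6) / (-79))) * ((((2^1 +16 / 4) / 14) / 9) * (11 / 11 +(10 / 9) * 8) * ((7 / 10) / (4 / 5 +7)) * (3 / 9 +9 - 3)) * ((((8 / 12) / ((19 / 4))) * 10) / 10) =20783636 / 22113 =939.88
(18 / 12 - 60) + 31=-55 / 2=-27.50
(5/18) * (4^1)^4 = 640/9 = 71.11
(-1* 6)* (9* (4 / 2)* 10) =-1080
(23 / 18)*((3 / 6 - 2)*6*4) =-46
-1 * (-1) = 1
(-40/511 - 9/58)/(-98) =6919/2904524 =0.00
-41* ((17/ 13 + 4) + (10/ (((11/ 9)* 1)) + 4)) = -102541/ 143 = -717.07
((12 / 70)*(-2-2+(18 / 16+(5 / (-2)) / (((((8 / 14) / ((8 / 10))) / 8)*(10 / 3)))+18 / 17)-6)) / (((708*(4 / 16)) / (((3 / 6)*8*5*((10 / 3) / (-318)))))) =11027 / 3349017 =0.00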